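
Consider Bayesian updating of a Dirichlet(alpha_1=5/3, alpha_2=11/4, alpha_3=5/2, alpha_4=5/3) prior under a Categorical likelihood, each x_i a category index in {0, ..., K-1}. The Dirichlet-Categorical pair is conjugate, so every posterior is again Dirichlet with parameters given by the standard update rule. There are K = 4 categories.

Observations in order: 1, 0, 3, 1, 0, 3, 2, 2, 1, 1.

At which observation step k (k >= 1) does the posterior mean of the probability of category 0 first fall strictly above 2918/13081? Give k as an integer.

obs 1: x=1 → posterior Dirichlet(5/3, 15/4, 5/2, 5/3)
obs 2: x=0 → posterior Dirichlet(8/3, 15/4, 5/2, 5/3)
obs 3: x=3 → posterior Dirichlet(8/3, 15/4, 5/2, 8/3)
obs 4: x=1 → posterior Dirichlet(8/3, 19/4, 5/2, 8/3)
obs 5: x=0 → posterior Dirichlet(11/3, 19/4, 5/2, 8/3)
obs 6: x=3 → posterior Dirichlet(11/3, 19/4, 5/2, 11/3)
obs 7: x=2 → posterior Dirichlet(11/3, 19/4, 7/2, 11/3)
obs 8: x=2 → posterior Dirichlet(11/3, 19/4, 9/2, 11/3)
obs 9: x=1 → posterior Dirichlet(11/3, 23/4, 9/2, 11/3)
obs 10: x=1 → posterior Dirichlet(11/3, 27/4, 9/2, 11/3)

k = 2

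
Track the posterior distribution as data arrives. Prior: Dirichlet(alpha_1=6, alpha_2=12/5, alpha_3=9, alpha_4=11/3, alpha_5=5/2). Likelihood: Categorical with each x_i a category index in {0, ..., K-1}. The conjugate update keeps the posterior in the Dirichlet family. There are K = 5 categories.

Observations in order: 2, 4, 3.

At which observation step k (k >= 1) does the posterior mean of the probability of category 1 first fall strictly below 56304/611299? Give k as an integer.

obs 1: x=2 → posterior Dirichlet(6, 12/5, 10, 11/3, 5/2)
obs 2: x=4 → posterior Dirichlet(6, 12/5, 10, 11/3, 7/2)
obs 3: x=3 → posterior Dirichlet(6, 12/5, 10, 14/3, 7/2)

k = 3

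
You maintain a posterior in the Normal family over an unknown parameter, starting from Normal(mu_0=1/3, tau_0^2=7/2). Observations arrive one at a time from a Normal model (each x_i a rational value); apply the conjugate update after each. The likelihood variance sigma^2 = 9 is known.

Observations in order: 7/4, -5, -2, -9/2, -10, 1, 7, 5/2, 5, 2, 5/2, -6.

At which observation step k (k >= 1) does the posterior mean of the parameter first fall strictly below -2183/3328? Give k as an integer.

k = 3

obs 1: x=7/4 → posterior Normal(73/100, 63/25)
obs 2: x=-5 → posterior Normal(-67/128, 63/32)
obs 3: x=-2 → posterior Normal(-41/52, 21/13)
obs 4: x=-9/2 → posterior Normal(-249/184, 63/46)
obs 5: x=-10 → posterior Normal(-529/212, 63/53)
obs 6: x=1 → posterior Normal(-167/80, 21/20)
obs 7: x=7 → posterior Normal(-305/268, 63/67)
obs 8: x=5/2 → posterior Normal(-235/296, 63/74)
obs 9: x=5 → posterior Normal(-95/324, 7/9)
obs 10: x=2 → posterior Normal(-39/352, 63/88)
obs 11: x=5/2 → posterior Normal(31/380, 63/95)
obs 12: x=-6 → posterior Normal(-137/408, 21/34)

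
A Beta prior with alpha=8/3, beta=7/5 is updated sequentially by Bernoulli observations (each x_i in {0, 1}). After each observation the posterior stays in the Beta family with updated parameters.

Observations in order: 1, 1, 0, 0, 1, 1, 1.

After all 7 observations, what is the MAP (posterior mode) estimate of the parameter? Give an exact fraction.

25/34

obs 1: x=1 → posterior Beta(11/3, 7/5)
obs 2: x=1 → posterior Beta(14/3, 7/5)
obs 3: x=0 → posterior Beta(14/3, 12/5)
obs 4: x=0 → posterior Beta(14/3, 17/5)
obs 5: x=1 → posterior Beta(17/3, 17/5)
obs 6: x=1 → posterior Beta(20/3, 17/5)
obs 7: x=1 → posterior Beta(23/3, 17/5)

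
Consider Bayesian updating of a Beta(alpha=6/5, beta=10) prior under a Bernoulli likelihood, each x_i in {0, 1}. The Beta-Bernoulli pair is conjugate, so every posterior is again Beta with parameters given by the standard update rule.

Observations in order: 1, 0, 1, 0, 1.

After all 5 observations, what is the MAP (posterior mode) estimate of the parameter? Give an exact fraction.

obs 1: x=1 → posterior Beta(11/5, 10)
obs 2: x=0 → posterior Beta(11/5, 11)
obs 3: x=1 → posterior Beta(16/5, 11)
obs 4: x=0 → posterior Beta(16/5, 12)
obs 5: x=1 → posterior Beta(21/5, 12)

16/71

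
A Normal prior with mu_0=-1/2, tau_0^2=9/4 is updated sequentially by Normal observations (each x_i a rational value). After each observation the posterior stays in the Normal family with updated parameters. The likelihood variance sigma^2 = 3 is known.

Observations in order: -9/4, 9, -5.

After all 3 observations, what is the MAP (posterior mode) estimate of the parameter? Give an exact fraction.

1/4

obs 1: x=-9/4 → posterior Normal(-5/4, 9/7)
obs 2: x=9 → posterior Normal(73/40, 9/10)
obs 3: x=-5 → posterior Normal(1/4, 9/13)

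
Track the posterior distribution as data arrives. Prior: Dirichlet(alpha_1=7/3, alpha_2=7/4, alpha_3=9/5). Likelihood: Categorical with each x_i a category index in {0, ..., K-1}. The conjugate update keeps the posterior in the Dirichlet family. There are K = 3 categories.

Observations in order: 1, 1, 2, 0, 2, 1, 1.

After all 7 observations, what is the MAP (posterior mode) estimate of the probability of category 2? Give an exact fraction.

obs 1: x=1 → posterior Dirichlet(7/3, 11/4, 9/5)
obs 2: x=1 → posterior Dirichlet(7/3, 15/4, 9/5)
obs 3: x=2 → posterior Dirichlet(7/3, 15/4, 14/5)
obs 4: x=0 → posterior Dirichlet(10/3, 15/4, 14/5)
obs 5: x=2 → posterior Dirichlet(10/3, 15/4, 19/5)
obs 6: x=1 → posterior Dirichlet(10/3, 19/4, 19/5)
obs 7: x=1 → posterior Dirichlet(10/3, 23/4, 19/5)

168/593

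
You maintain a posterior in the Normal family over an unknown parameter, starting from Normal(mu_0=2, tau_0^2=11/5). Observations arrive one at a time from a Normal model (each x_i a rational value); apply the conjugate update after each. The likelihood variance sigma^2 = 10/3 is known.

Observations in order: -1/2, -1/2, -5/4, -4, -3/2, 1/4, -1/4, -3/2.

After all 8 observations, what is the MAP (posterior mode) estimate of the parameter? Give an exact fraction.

-821/1256

obs 1: x=-1/2 → posterior Normal(167/166, 110/83)
obs 2: x=-1/2 → posterior Normal(67/116, 55/58)
obs 3: x=-5/4 → posterior Normal(103/596, 110/149)
obs 4: x=-4 → posterior Normal(-425/728, 55/91)
obs 5: x=-3/2 → posterior Normal(-623/860, 22/43)
obs 6: x=1/4 → posterior Normal(-295/496, 55/124)
obs 7: x=-1/4 → posterior Normal(-623/1124, 110/281)
obs 8: x=-3/2 → posterior Normal(-821/1256, 55/157)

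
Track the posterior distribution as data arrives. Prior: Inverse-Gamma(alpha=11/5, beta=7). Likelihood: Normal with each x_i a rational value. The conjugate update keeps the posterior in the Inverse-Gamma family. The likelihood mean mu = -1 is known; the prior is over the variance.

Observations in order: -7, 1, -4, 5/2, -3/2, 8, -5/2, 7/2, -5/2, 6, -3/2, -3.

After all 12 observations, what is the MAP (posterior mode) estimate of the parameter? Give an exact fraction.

obs 1: x=-7 → posterior Inverse-Gamma(27/10, 25)
obs 2: x=1 → posterior Inverse-Gamma(16/5, 27)
obs 3: x=-4 → posterior Inverse-Gamma(37/10, 63/2)
obs 4: x=5/2 → posterior Inverse-Gamma(21/5, 301/8)
obs 5: x=-3/2 → posterior Inverse-Gamma(47/10, 151/4)
obs 6: x=8 → posterior Inverse-Gamma(26/5, 313/4)
obs 7: x=-5/2 → posterior Inverse-Gamma(57/10, 635/8)
obs 8: x=7/2 → posterior Inverse-Gamma(31/5, 179/2)
obs 9: x=-5/2 → posterior Inverse-Gamma(67/10, 725/8)
obs 10: x=6 → posterior Inverse-Gamma(36/5, 921/8)
obs 11: x=-3/2 → posterior Inverse-Gamma(77/10, 461/4)
obs 12: x=-3 → posterior Inverse-Gamma(41/5, 469/4)

2345/184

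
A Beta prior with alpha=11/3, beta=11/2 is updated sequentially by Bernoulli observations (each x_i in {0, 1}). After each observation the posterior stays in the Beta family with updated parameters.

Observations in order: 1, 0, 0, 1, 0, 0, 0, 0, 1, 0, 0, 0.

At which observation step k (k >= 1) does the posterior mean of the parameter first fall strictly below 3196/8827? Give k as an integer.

k = 7

obs 1: x=1 → posterior Beta(14/3, 11/2)
obs 2: x=0 → posterior Beta(14/3, 13/2)
obs 3: x=0 → posterior Beta(14/3, 15/2)
obs 4: x=1 → posterior Beta(17/3, 15/2)
obs 5: x=0 → posterior Beta(17/3, 17/2)
obs 6: x=0 → posterior Beta(17/3, 19/2)
obs 7: x=0 → posterior Beta(17/3, 21/2)
obs 8: x=0 → posterior Beta(17/3, 23/2)
obs 9: x=1 → posterior Beta(20/3, 23/2)
obs 10: x=0 → posterior Beta(20/3, 25/2)
obs 11: x=0 → posterior Beta(20/3, 27/2)
obs 12: x=0 → posterior Beta(20/3, 29/2)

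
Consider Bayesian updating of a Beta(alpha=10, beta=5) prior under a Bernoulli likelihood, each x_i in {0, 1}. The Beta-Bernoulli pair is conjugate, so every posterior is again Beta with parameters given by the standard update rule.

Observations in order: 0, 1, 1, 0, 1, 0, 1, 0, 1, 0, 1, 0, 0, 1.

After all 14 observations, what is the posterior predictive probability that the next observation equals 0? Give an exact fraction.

obs 1: x=0 → posterior Beta(10, 6)
obs 2: x=1 → posterior Beta(11, 6)
obs 3: x=1 → posterior Beta(12, 6)
obs 4: x=0 → posterior Beta(12, 7)
obs 5: x=1 → posterior Beta(13, 7)
obs 6: x=0 → posterior Beta(13, 8)
obs 7: x=1 → posterior Beta(14, 8)
obs 8: x=0 → posterior Beta(14, 9)
obs 9: x=1 → posterior Beta(15, 9)
obs 10: x=0 → posterior Beta(15, 10)
obs 11: x=1 → posterior Beta(16, 10)
obs 12: x=0 → posterior Beta(16, 11)
obs 13: x=0 → posterior Beta(16, 12)
obs 14: x=1 → posterior Beta(17, 12)

12/29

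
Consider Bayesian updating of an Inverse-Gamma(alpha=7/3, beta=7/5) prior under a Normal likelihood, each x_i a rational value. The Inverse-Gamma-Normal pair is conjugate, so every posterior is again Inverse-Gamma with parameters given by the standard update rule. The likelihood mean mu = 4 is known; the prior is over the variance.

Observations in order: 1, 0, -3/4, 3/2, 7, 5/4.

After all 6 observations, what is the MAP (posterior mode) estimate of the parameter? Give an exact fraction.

obs 1: x=1 → posterior Inverse-Gamma(17/6, 59/10)
obs 2: x=0 → posterior Inverse-Gamma(10/3, 139/10)
obs 3: x=-3/4 → posterior Inverse-Gamma(23/6, 4029/160)
obs 4: x=3/2 → posterior Inverse-Gamma(13/3, 4529/160)
obs 5: x=7 → posterior Inverse-Gamma(29/6, 5249/160)
obs 6: x=5/4 → posterior Inverse-Gamma(16/3, 2927/80)

8781/1520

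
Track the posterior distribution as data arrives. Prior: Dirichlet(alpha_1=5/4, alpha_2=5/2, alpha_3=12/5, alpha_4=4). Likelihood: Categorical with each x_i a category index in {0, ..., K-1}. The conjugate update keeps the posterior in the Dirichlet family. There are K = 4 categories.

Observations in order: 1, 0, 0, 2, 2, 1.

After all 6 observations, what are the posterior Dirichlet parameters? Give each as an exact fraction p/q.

alpha_1=13/4, alpha_2=9/2, alpha_3=22/5, alpha_4=4

obs 1: x=1 → posterior Dirichlet(5/4, 7/2, 12/5, 4)
obs 2: x=0 → posterior Dirichlet(9/4, 7/2, 12/5, 4)
obs 3: x=0 → posterior Dirichlet(13/4, 7/2, 12/5, 4)
obs 4: x=2 → posterior Dirichlet(13/4, 7/2, 17/5, 4)
obs 5: x=2 → posterior Dirichlet(13/4, 7/2, 22/5, 4)
obs 6: x=1 → posterior Dirichlet(13/4, 9/2, 22/5, 4)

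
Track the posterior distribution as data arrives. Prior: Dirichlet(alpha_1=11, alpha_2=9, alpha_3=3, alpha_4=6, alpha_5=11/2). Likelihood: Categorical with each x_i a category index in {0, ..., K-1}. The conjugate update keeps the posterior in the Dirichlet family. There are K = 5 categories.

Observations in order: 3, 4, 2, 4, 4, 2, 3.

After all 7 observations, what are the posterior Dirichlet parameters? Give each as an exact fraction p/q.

alpha_1=11, alpha_2=9, alpha_3=5, alpha_4=8, alpha_5=17/2

obs 1: x=3 → posterior Dirichlet(11, 9, 3, 7, 11/2)
obs 2: x=4 → posterior Dirichlet(11, 9, 3, 7, 13/2)
obs 3: x=2 → posterior Dirichlet(11, 9, 4, 7, 13/2)
obs 4: x=4 → posterior Dirichlet(11, 9, 4, 7, 15/2)
obs 5: x=4 → posterior Dirichlet(11, 9, 4, 7, 17/2)
obs 6: x=2 → posterior Dirichlet(11, 9, 5, 7, 17/2)
obs 7: x=3 → posterior Dirichlet(11, 9, 5, 8, 17/2)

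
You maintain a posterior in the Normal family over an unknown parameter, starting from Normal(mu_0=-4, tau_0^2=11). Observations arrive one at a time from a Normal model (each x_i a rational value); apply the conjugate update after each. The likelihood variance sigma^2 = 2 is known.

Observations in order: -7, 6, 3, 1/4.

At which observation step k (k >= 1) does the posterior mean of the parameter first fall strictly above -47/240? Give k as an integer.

obs 1: x=-7 → posterior Normal(-85/13, 22/13)
obs 2: x=6 → posterior Normal(-19/24, 11/12)
obs 3: x=3 → posterior Normal(2/5, 22/35)
obs 4: x=1/4 → posterior Normal(67/184, 11/23)

k = 3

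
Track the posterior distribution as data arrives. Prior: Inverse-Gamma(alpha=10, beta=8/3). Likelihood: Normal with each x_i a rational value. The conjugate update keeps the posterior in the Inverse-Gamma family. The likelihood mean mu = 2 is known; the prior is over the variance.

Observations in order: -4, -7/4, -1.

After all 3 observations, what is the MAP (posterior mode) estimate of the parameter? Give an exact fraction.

3091/1200

obs 1: x=-4 → posterior Inverse-Gamma(21/2, 62/3)
obs 2: x=-7/4 → posterior Inverse-Gamma(11, 2659/96)
obs 3: x=-1 → posterior Inverse-Gamma(23/2, 3091/96)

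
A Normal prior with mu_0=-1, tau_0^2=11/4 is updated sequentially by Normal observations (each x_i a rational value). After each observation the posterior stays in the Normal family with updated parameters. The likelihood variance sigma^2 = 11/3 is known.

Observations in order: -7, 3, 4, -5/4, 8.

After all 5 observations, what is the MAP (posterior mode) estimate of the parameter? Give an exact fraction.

65/76

obs 1: x=-7 → posterior Normal(-25/7, 11/7)
obs 2: x=3 → posterior Normal(-8/5, 11/10)
obs 3: x=4 → posterior Normal(-4/13, 11/13)
obs 4: x=-5/4 → posterior Normal(-31/64, 11/16)
obs 5: x=8 → posterior Normal(65/76, 11/19)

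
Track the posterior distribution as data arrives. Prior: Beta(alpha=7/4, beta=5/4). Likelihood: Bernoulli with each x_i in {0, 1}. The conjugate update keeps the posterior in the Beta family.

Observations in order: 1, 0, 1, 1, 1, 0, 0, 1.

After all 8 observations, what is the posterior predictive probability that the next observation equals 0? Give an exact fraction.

17/44

obs 1: x=1 → posterior Beta(11/4, 5/4)
obs 2: x=0 → posterior Beta(11/4, 9/4)
obs 3: x=1 → posterior Beta(15/4, 9/4)
obs 4: x=1 → posterior Beta(19/4, 9/4)
obs 5: x=1 → posterior Beta(23/4, 9/4)
obs 6: x=0 → posterior Beta(23/4, 13/4)
obs 7: x=0 → posterior Beta(23/4, 17/4)
obs 8: x=1 → posterior Beta(27/4, 17/4)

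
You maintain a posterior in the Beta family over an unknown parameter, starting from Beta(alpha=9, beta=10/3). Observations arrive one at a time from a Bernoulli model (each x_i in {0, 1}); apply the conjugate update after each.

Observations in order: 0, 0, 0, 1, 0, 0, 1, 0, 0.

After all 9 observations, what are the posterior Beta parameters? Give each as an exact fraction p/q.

alpha=11, beta=31/3

obs 1: x=0 → posterior Beta(9, 13/3)
obs 2: x=0 → posterior Beta(9, 16/3)
obs 3: x=0 → posterior Beta(9, 19/3)
obs 4: x=1 → posterior Beta(10, 19/3)
obs 5: x=0 → posterior Beta(10, 22/3)
obs 6: x=0 → posterior Beta(10, 25/3)
obs 7: x=1 → posterior Beta(11, 25/3)
obs 8: x=0 → posterior Beta(11, 28/3)
obs 9: x=0 → posterior Beta(11, 31/3)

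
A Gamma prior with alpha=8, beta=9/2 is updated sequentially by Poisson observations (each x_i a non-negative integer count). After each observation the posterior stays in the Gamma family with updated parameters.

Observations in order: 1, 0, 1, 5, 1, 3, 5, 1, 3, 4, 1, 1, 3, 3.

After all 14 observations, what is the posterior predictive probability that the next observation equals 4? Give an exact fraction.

1055697024886746219656946310098052962637340328739350838601142663990560/10158806991052256227877278663673875332064578609525725170812790529255841

obs 1: x=1 → posterior Gamma(9, 11/2)
obs 2: x=0 → posterior Gamma(9, 13/2)
obs 3: x=1 → posterior Gamma(10, 15/2)
obs 4: x=5 → posterior Gamma(15, 17/2)
obs 5: x=1 → posterior Gamma(16, 19/2)
obs 6: x=3 → posterior Gamma(19, 21/2)
obs 7: x=5 → posterior Gamma(24, 23/2)
obs 8: x=1 → posterior Gamma(25, 25/2)
obs 9: x=3 → posterior Gamma(28, 27/2)
obs 10: x=4 → posterior Gamma(32, 29/2)
obs 11: x=1 → posterior Gamma(33, 31/2)
obs 12: x=1 → posterior Gamma(34, 33/2)
obs 13: x=3 → posterior Gamma(37, 35/2)
obs 14: x=3 → posterior Gamma(40, 37/2)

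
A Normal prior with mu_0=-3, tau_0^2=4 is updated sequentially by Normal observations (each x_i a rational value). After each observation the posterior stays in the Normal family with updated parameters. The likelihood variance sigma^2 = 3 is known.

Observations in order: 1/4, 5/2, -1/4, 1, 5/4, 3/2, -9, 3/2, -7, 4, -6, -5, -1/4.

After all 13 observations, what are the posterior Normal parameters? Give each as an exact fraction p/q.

obs 1: x=1/4 → posterior Normal(-8/7, 12/7)
obs 2: x=5/2 → posterior Normal(2/11, 12/11)
obs 3: x=-1/4 → posterior Normal(1/15, 4/5)
obs 4: x=1 → posterior Normal(5/19, 12/19)
obs 5: x=5/4 → posterior Normal(10/23, 12/23)
obs 6: x=3/2 → posterior Normal(16/27, 4/9)
obs 7: x=-9 → posterior Normal(-20/31, 12/31)
obs 8: x=3/2 → posterior Normal(-2/5, 12/35)
obs 9: x=-7 → posterior Normal(-14/13, 4/13)
obs 10: x=4 → posterior Normal(-26/43, 12/43)
obs 11: x=-6 → posterior Normal(-50/47, 12/47)
obs 12: x=-5 → posterior Normal(-70/51, 4/17)
obs 13: x=-1/4 → posterior Normal(-71/55, 12/55)

mu_0=-71/55, tau_0^2=12/55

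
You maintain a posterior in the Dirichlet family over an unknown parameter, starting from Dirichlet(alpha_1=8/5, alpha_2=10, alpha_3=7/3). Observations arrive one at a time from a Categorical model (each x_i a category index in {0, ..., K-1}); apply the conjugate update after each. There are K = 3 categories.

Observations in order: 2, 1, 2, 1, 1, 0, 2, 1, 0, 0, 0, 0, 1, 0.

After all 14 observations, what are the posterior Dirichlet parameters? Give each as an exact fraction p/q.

alpha_1=38/5, alpha_2=15, alpha_3=16/3

obs 1: x=2 → posterior Dirichlet(8/5, 10, 10/3)
obs 2: x=1 → posterior Dirichlet(8/5, 11, 10/3)
obs 3: x=2 → posterior Dirichlet(8/5, 11, 13/3)
obs 4: x=1 → posterior Dirichlet(8/5, 12, 13/3)
obs 5: x=1 → posterior Dirichlet(8/5, 13, 13/3)
obs 6: x=0 → posterior Dirichlet(13/5, 13, 13/3)
obs 7: x=2 → posterior Dirichlet(13/5, 13, 16/3)
obs 8: x=1 → posterior Dirichlet(13/5, 14, 16/3)
obs 9: x=0 → posterior Dirichlet(18/5, 14, 16/3)
obs 10: x=0 → posterior Dirichlet(23/5, 14, 16/3)
obs 11: x=0 → posterior Dirichlet(28/5, 14, 16/3)
obs 12: x=0 → posterior Dirichlet(33/5, 14, 16/3)
obs 13: x=1 → posterior Dirichlet(33/5, 15, 16/3)
obs 14: x=0 → posterior Dirichlet(38/5, 15, 16/3)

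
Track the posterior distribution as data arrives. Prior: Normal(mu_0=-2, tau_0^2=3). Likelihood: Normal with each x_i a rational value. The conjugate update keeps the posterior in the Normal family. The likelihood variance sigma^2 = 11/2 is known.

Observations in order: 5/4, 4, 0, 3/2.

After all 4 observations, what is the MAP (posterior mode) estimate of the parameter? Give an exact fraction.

37/70

obs 1: x=5/4 → posterior Normal(-29/34, 33/17)
obs 2: x=4 → posterior Normal(19/46, 33/23)
obs 3: x=0 → posterior Normal(19/58, 33/29)
obs 4: x=3/2 → posterior Normal(37/70, 33/35)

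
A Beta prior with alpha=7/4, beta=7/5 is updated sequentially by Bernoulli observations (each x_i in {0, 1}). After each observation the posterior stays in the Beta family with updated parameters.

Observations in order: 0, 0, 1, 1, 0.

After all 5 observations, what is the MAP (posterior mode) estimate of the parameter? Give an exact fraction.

obs 1: x=0 → posterior Beta(7/4, 12/5)
obs 2: x=0 → posterior Beta(7/4, 17/5)
obs 3: x=1 → posterior Beta(11/4, 17/5)
obs 4: x=1 → posterior Beta(15/4, 17/5)
obs 5: x=0 → posterior Beta(15/4, 22/5)

55/123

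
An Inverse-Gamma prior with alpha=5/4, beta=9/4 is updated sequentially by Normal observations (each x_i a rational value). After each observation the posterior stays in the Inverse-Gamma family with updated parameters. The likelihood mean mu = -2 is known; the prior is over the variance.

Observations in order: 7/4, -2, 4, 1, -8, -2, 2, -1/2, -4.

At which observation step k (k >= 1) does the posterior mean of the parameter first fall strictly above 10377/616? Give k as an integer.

obs 1: x=7/4 → posterior Inverse-Gamma(7/4, 297/32)
obs 2: x=-2 → posterior Inverse-Gamma(9/4, 297/32)
obs 3: x=4 → posterior Inverse-Gamma(11/4, 873/32)
obs 4: x=1 → posterior Inverse-Gamma(13/4, 1017/32)
obs 5: x=-8 → posterior Inverse-Gamma(15/4, 1593/32)
obs 6: x=-2 → posterior Inverse-Gamma(17/4, 1593/32)
obs 7: x=2 → posterior Inverse-Gamma(19/4, 1849/32)
obs 8: x=-1/2 → posterior Inverse-Gamma(21/4, 1885/32)
obs 9: x=-4 → posterior Inverse-Gamma(23/4, 1949/32)

k = 5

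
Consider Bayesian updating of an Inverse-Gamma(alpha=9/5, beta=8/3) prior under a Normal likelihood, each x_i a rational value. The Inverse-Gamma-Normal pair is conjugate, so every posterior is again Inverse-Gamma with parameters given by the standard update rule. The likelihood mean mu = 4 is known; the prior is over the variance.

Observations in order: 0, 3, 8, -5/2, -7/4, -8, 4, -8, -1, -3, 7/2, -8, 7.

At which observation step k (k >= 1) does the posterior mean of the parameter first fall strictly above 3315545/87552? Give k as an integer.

k = 8

obs 1: x=0 → posterior Inverse-Gamma(23/10, 32/3)
obs 2: x=3 → posterior Inverse-Gamma(14/5, 67/6)
obs 3: x=8 → posterior Inverse-Gamma(33/10, 115/6)
obs 4: x=-5/2 → posterior Inverse-Gamma(19/5, 967/24)
obs 5: x=-7/4 → posterior Inverse-Gamma(43/10, 5455/96)
obs 6: x=-8 → posterior Inverse-Gamma(24/5, 12367/96)
obs 7: x=4 → posterior Inverse-Gamma(53/10, 12367/96)
obs 8: x=-8 → posterior Inverse-Gamma(29/5, 19279/96)
obs 9: x=-1 → posterior Inverse-Gamma(63/10, 20479/96)
obs 10: x=-3 → posterior Inverse-Gamma(34/5, 22831/96)
obs 11: x=7/2 → posterior Inverse-Gamma(73/10, 22843/96)
obs 12: x=-8 → posterior Inverse-Gamma(39/5, 29755/96)
obs 13: x=7 → posterior Inverse-Gamma(83/10, 30187/96)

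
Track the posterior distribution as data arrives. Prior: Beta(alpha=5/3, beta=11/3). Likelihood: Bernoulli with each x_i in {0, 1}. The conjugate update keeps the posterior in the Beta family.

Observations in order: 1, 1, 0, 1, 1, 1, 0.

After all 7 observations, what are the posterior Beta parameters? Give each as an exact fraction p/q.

obs 1: x=1 → posterior Beta(8/3, 11/3)
obs 2: x=1 → posterior Beta(11/3, 11/3)
obs 3: x=0 → posterior Beta(11/3, 14/3)
obs 4: x=1 → posterior Beta(14/3, 14/3)
obs 5: x=1 → posterior Beta(17/3, 14/3)
obs 6: x=1 → posterior Beta(20/3, 14/3)
obs 7: x=0 → posterior Beta(20/3, 17/3)

alpha=20/3, beta=17/3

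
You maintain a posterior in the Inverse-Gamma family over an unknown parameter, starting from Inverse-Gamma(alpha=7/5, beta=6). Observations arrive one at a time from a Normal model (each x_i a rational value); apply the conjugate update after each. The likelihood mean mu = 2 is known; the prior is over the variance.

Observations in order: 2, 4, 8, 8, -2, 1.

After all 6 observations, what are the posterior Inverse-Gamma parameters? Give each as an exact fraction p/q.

obs 1: x=2 → posterior Inverse-Gamma(19/10, 6)
obs 2: x=4 → posterior Inverse-Gamma(12/5, 8)
obs 3: x=8 → posterior Inverse-Gamma(29/10, 26)
obs 4: x=8 → posterior Inverse-Gamma(17/5, 44)
obs 5: x=-2 → posterior Inverse-Gamma(39/10, 52)
obs 6: x=1 → posterior Inverse-Gamma(22/5, 105/2)

alpha=22/5, beta=105/2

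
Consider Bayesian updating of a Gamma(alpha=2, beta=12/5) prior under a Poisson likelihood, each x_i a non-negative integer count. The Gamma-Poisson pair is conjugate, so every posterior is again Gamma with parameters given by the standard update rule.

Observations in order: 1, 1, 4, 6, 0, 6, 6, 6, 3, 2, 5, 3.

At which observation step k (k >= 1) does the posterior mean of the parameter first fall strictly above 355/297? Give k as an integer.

obs 1: x=1 → posterior Gamma(3, 17/5)
obs 2: x=1 → posterior Gamma(4, 22/5)
obs 3: x=4 → posterior Gamma(8, 27/5)
obs 4: x=6 → posterior Gamma(14, 32/5)
obs 5: x=0 → posterior Gamma(14, 37/5)
obs 6: x=6 → posterior Gamma(20, 42/5)
obs 7: x=6 → posterior Gamma(26, 47/5)
obs 8: x=6 → posterior Gamma(32, 52/5)
obs 9: x=3 → posterior Gamma(35, 57/5)
obs 10: x=2 → posterior Gamma(37, 62/5)
obs 11: x=5 → posterior Gamma(42, 67/5)
obs 12: x=3 → posterior Gamma(45, 72/5)

k = 3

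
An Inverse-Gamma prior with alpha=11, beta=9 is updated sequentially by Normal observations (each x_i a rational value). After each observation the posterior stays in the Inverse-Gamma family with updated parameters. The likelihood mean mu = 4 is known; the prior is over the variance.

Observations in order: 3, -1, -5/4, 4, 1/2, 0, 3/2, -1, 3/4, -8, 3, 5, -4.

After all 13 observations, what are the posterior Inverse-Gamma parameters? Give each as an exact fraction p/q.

obs 1: x=3 → posterior Inverse-Gamma(23/2, 19/2)
obs 2: x=-1 → posterior Inverse-Gamma(12, 22)
obs 3: x=-5/4 → posterior Inverse-Gamma(25/2, 1145/32)
obs 4: x=4 → posterior Inverse-Gamma(13, 1145/32)
obs 5: x=1/2 → posterior Inverse-Gamma(27/2, 1341/32)
obs 6: x=0 → posterior Inverse-Gamma(14, 1597/32)
obs 7: x=3/2 → posterior Inverse-Gamma(29/2, 1697/32)
obs 8: x=-1 → posterior Inverse-Gamma(15, 2097/32)
obs 9: x=3/4 → posterior Inverse-Gamma(31/2, 1133/16)
obs 10: x=-8 → posterior Inverse-Gamma(16, 2285/16)
obs 11: x=3 → posterior Inverse-Gamma(33/2, 2293/16)
obs 12: x=5 → posterior Inverse-Gamma(17, 2301/16)
obs 13: x=-4 → posterior Inverse-Gamma(35/2, 2813/16)

alpha=35/2, beta=2813/16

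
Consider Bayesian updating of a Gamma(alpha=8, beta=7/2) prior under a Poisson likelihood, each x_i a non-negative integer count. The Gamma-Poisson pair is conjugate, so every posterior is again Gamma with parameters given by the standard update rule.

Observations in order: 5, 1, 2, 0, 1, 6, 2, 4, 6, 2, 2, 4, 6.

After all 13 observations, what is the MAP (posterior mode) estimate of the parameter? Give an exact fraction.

32/11

obs 1: x=5 → posterior Gamma(13, 9/2)
obs 2: x=1 → posterior Gamma(14, 11/2)
obs 3: x=2 → posterior Gamma(16, 13/2)
obs 4: x=0 → posterior Gamma(16, 15/2)
obs 5: x=1 → posterior Gamma(17, 17/2)
obs 6: x=6 → posterior Gamma(23, 19/2)
obs 7: x=2 → posterior Gamma(25, 21/2)
obs 8: x=4 → posterior Gamma(29, 23/2)
obs 9: x=6 → posterior Gamma(35, 25/2)
obs 10: x=2 → posterior Gamma(37, 27/2)
obs 11: x=2 → posterior Gamma(39, 29/2)
obs 12: x=4 → posterior Gamma(43, 31/2)
obs 13: x=6 → posterior Gamma(49, 33/2)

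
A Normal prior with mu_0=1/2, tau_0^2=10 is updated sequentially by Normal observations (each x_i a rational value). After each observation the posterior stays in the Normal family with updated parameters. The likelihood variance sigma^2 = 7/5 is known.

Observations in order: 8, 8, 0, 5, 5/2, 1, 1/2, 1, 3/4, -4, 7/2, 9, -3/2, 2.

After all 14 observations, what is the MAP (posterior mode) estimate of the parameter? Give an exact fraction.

obs 1: x=8 → posterior Normal(269/38, 70/57)
obs 2: x=8 → posterior Normal(1607/214, 70/107)
obs 3: x=0 → posterior Normal(1607/314, 70/157)
obs 4: x=5 → posterior Normal(2107/414, 70/207)
obs 5: x=5/2 → posterior Normal(2357/514, 70/257)
obs 6: x=1 → posterior Normal(2457/614, 70/307)
obs 7: x=1/2 → posterior Normal(2507/714, 10/51)
obs 8: x=1 → posterior Normal(237/74, 70/407)
obs 9: x=3/4 → posterior Normal(1341/457, 70/457)
obs 10: x=-4 → posterior Normal(1141/507, 70/507)
obs 11: x=7/2 → posterior Normal(1316/557, 70/557)
obs 12: x=9 → posterior Normal(1766/607, 70/607)
obs 13: x=-3/2 → posterior Normal(1691/657, 70/657)
obs 14: x=2 → posterior Normal(1791/707, 10/101)

1791/707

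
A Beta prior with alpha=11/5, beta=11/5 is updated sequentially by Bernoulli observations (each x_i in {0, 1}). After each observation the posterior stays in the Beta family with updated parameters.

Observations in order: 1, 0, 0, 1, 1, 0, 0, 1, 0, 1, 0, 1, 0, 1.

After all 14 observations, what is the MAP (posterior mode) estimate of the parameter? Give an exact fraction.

1/2

obs 1: x=1 → posterior Beta(16/5, 11/5)
obs 2: x=0 → posterior Beta(16/5, 16/5)
obs 3: x=0 → posterior Beta(16/5, 21/5)
obs 4: x=1 → posterior Beta(21/5, 21/5)
obs 5: x=1 → posterior Beta(26/5, 21/5)
obs 6: x=0 → posterior Beta(26/5, 26/5)
obs 7: x=0 → posterior Beta(26/5, 31/5)
obs 8: x=1 → posterior Beta(31/5, 31/5)
obs 9: x=0 → posterior Beta(31/5, 36/5)
obs 10: x=1 → posterior Beta(36/5, 36/5)
obs 11: x=0 → posterior Beta(36/5, 41/5)
obs 12: x=1 → posterior Beta(41/5, 41/5)
obs 13: x=0 → posterior Beta(41/5, 46/5)
obs 14: x=1 → posterior Beta(46/5, 46/5)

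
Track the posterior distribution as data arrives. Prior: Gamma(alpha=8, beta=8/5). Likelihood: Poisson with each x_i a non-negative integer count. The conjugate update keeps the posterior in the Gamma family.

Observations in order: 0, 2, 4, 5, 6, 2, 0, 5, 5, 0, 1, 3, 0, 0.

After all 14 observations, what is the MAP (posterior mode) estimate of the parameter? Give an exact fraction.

100/39

obs 1: x=0 → posterior Gamma(8, 13/5)
obs 2: x=2 → posterior Gamma(10, 18/5)
obs 3: x=4 → posterior Gamma(14, 23/5)
obs 4: x=5 → posterior Gamma(19, 28/5)
obs 5: x=6 → posterior Gamma(25, 33/5)
obs 6: x=2 → posterior Gamma(27, 38/5)
obs 7: x=0 → posterior Gamma(27, 43/5)
obs 8: x=5 → posterior Gamma(32, 48/5)
obs 9: x=5 → posterior Gamma(37, 53/5)
obs 10: x=0 → posterior Gamma(37, 58/5)
obs 11: x=1 → posterior Gamma(38, 63/5)
obs 12: x=3 → posterior Gamma(41, 68/5)
obs 13: x=0 → posterior Gamma(41, 73/5)
obs 14: x=0 → posterior Gamma(41, 78/5)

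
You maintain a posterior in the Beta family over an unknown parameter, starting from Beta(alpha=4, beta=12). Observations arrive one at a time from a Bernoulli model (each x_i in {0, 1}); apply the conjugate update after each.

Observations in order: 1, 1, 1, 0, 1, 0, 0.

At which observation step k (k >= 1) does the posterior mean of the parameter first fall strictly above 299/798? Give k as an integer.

k = 5

obs 1: x=1 → posterior Beta(5, 12)
obs 2: x=1 → posterior Beta(6, 12)
obs 3: x=1 → posterior Beta(7, 12)
obs 4: x=0 → posterior Beta(7, 13)
obs 5: x=1 → posterior Beta(8, 13)
obs 6: x=0 → posterior Beta(8, 14)
obs 7: x=0 → posterior Beta(8, 15)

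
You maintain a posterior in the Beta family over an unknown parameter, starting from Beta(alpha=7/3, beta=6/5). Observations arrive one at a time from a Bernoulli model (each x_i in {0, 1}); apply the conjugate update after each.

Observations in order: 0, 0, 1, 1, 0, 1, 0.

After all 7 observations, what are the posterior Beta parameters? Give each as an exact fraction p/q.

alpha=16/3, beta=26/5

obs 1: x=0 → posterior Beta(7/3, 11/5)
obs 2: x=0 → posterior Beta(7/3, 16/5)
obs 3: x=1 → posterior Beta(10/3, 16/5)
obs 4: x=1 → posterior Beta(13/3, 16/5)
obs 5: x=0 → posterior Beta(13/3, 21/5)
obs 6: x=1 → posterior Beta(16/3, 21/5)
obs 7: x=0 → posterior Beta(16/3, 26/5)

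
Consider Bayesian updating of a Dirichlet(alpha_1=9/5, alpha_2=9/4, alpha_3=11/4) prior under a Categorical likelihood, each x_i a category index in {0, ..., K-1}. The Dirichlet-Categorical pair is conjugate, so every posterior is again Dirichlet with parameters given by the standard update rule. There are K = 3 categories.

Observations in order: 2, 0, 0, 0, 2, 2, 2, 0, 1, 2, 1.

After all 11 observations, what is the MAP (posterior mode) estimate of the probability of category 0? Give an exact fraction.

obs 1: x=2 → posterior Dirichlet(9/5, 9/4, 15/4)
obs 2: x=0 → posterior Dirichlet(14/5, 9/4, 15/4)
obs 3: x=0 → posterior Dirichlet(19/5, 9/4, 15/4)
obs 4: x=0 → posterior Dirichlet(24/5, 9/4, 15/4)
obs 5: x=2 → posterior Dirichlet(24/5, 9/4, 19/4)
obs 6: x=2 → posterior Dirichlet(24/5, 9/4, 23/4)
obs 7: x=2 → posterior Dirichlet(24/5, 9/4, 27/4)
obs 8: x=0 → posterior Dirichlet(29/5, 9/4, 27/4)
obs 9: x=1 → posterior Dirichlet(29/5, 13/4, 27/4)
obs 10: x=2 → posterior Dirichlet(29/5, 13/4, 31/4)
obs 11: x=1 → posterior Dirichlet(29/5, 17/4, 31/4)

12/37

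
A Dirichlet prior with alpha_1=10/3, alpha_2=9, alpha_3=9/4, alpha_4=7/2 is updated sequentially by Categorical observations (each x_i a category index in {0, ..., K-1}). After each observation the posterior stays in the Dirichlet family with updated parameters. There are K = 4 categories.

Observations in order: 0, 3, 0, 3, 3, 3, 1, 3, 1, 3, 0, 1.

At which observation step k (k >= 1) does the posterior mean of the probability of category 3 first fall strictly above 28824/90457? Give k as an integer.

k = 8

obs 1: x=0 → posterior Dirichlet(13/3, 9, 9/4, 7/2)
obs 2: x=3 → posterior Dirichlet(13/3, 9, 9/4, 9/2)
obs 3: x=0 → posterior Dirichlet(16/3, 9, 9/4, 9/2)
obs 4: x=3 → posterior Dirichlet(16/3, 9, 9/4, 11/2)
obs 5: x=3 → posterior Dirichlet(16/3, 9, 9/4, 13/2)
obs 6: x=3 → posterior Dirichlet(16/3, 9, 9/4, 15/2)
obs 7: x=1 → posterior Dirichlet(16/3, 10, 9/4, 15/2)
obs 8: x=3 → posterior Dirichlet(16/3, 10, 9/4, 17/2)
obs 9: x=1 → posterior Dirichlet(16/3, 11, 9/4, 17/2)
obs 10: x=3 → posterior Dirichlet(16/3, 11, 9/4, 19/2)
obs 11: x=0 → posterior Dirichlet(19/3, 11, 9/4, 19/2)
obs 12: x=1 → posterior Dirichlet(19/3, 12, 9/4, 19/2)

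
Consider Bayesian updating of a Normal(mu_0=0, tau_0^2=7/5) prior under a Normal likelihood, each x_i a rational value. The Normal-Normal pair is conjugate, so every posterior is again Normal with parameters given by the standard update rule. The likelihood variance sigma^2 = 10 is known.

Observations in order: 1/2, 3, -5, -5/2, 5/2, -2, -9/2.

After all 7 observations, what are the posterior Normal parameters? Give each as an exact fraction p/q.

mu_0=-56/99, tau_0^2=70/99

obs 1: x=1/2 → posterior Normal(7/114, 70/57)
obs 2: x=3 → posterior Normal(49/128, 35/32)
obs 3: x=-5 → posterior Normal(-21/142, 70/71)
obs 4: x=-5/2 → posterior Normal(-14/39, 35/39)
obs 5: x=5/2 → posterior Normal(-21/170, 14/17)
obs 6: x=-2 → posterior Normal(-49/184, 35/46)
obs 7: x=-9/2 → posterior Normal(-56/99, 70/99)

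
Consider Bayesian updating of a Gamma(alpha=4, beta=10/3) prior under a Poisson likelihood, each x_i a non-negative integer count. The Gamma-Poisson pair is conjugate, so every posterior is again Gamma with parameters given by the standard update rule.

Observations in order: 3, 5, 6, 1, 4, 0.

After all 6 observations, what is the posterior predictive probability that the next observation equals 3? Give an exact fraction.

119598662000314843875840796927406899200/596216567187872108348956733961803993281

obs 1: x=3 → posterior Gamma(7, 13/3)
obs 2: x=5 → posterior Gamma(12, 16/3)
obs 3: x=6 → posterior Gamma(18, 19/3)
obs 4: x=1 → posterior Gamma(19, 22/3)
obs 5: x=4 → posterior Gamma(23, 25/3)
obs 6: x=0 → posterior Gamma(23, 28/3)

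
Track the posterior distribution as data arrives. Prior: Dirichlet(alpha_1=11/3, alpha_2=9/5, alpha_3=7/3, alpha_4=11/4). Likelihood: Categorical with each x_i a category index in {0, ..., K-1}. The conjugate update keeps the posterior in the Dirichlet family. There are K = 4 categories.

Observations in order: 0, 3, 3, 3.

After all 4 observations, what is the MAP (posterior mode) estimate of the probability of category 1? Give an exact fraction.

obs 1: x=0 → posterior Dirichlet(14/3, 9/5, 7/3, 11/4)
obs 2: x=3 → posterior Dirichlet(14/3, 9/5, 7/3, 15/4)
obs 3: x=3 → posterior Dirichlet(14/3, 9/5, 7/3, 19/4)
obs 4: x=3 → posterior Dirichlet(14/3, 9/5, 7/3, 23/4)

16/211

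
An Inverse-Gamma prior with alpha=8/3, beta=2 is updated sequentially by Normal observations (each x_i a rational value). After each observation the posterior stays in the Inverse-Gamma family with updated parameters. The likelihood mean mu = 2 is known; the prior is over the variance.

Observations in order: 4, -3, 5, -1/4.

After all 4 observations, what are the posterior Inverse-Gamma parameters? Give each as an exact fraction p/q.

alpha=14/3, beta=753/32

obs 1: x=4 → posterior Inverse-Gamma(19/6, 4)
obs 2: x=-3 → posterior Inverse-Gamma(11/3, 33/2)
obs 3: x=5 → posterior Inverse-Gamma(25/6, 21)
obs 4: x=-1/4 → posterior Inverse-Gamma(14/3, 753/32)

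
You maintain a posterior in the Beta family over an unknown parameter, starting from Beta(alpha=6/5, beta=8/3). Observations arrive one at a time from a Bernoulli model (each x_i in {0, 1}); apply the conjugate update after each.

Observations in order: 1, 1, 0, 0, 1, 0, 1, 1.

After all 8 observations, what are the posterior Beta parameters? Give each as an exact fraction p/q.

alpha=31/5, beta=17/3

obs 1: x=1 → posterior Beta(11/5, 8/3)
obs 2: x=1 → posterior Beta(16/5, 8/3)
obs 3: x=0 → posterior Beta(16/5, 11/3)
obs 4: x=0 → posterior Beta(16/5, 14/3)
obs 5: x=1 → posterior Beta(21/5, 14/3)
obs 6: x=0 → posterior Beta(21/5, 17/3)
obs 7: x=1 → posterior Beta(26/5, 17/3)
obs 8: x=1 → posterior Beta(31/5, 17/3)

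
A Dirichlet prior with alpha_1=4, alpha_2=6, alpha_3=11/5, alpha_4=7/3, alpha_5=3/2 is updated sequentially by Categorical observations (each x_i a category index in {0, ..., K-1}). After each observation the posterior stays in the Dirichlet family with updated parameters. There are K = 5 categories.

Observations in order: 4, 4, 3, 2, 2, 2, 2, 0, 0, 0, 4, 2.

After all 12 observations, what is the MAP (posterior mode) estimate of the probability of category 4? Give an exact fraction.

105/691

obs 1: x=4 → posterior Dirichlet(4, 6, 11/5, 7/3, 5/2)
obs 2: x=4 → posterior Dirichlet(4, 6, 11/5, 7/3, 7/2)
obs 3: x=3 → posterior Dirichlet(4, 6, 11/5, 10/3, 7/2)
obs 4: x=2 → posterior Dirichlet(4, 6, 16/5, 10/3, 7/2)
obs 5: x=2 → posterior Dirichlet(4, 6, 21/5, 10/3, 7/2)
obs 6: x=2 → posterior Dirichlet(4, 6, 26/5, 10/3, 7/2)
obs 7: x=2 → posterior Dirichlet(4, 6, 31/5, 10/3, 7/2)
obs 8: x=0 → posterior Dirichlet(5, 6, 31/5, 10/3, 7/2)
obs 9: x=0 → posterior Dirichlet(6, 6, 31/5, 10/3, 7/2)
obs 10: x=0 → posterior Dirichlet(7, 6, 31/5, 10/3, 7/2)
obs 11: x=4 → posterior Dirichlet(7, 6, 31/5, 10/3, 9/2)
obs 12: x=2 → posterior Dirichlet(7, 6, 36/5, 10/3, 9/2)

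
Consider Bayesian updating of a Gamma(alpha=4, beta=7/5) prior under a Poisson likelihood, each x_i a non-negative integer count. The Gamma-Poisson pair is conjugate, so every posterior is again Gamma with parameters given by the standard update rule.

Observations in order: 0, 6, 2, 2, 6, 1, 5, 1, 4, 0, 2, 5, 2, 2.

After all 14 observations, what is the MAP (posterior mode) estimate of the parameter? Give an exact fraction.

205/77

obs 1: x=0 → posterior Gamma(4, 12/5)
obs 2: x=6 → posterior Gamma(10, 17/5)
obs 3: x=2 → posterior Gamma(12, 22/5)
obs 4: x=2 → posterior Gamma(14, 27/5)
obs 5: x=6 → posterior Gamma(20, 32/5)
obs 6: x=1 → posterior Gamma(21, 37/5)
obs 7: x=5 → posterior Gamma(26, 42/5)
obs 8: x=1 → posterior Gamma(27, 47/5)
obs 9: x=4 → posterior Gamma(31, 52/5)
obs 10: x=0 → posterior Gamma(31, 57/5)
obs 11: x=2 → posterior Gamma(33, 62/5)
obs 12: x=5 → posterior Gamma(38, 67/5)
obs 13: x=2 → posterior Gamma(40, 72/5)
obs 14: x=2 → posterior Gamma(42, 77/5)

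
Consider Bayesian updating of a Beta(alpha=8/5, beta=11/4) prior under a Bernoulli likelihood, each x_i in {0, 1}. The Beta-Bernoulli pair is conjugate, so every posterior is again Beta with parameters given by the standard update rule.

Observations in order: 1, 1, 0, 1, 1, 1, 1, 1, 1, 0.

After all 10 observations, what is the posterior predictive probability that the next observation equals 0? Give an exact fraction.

obs 1: x=1 → posterior Beta(13/5, 11/4)
obs 2: x=1 → posterior Beta(18/5, 11/4)
obs 3: x=0 → posterior Beta(18/5, 15/4)
obs 4: x=1 → posterior Beta(23/5, 15/4)
obs 5: x=1 → posterior Beta(28/5, 15/4)
obs 6: x=1 → posterior Beta(33/5, 15/4)
obs 7: x=1 → posterior Beta(38/5, 15/4)
obs 8: x=1 → posterior Beta(43/5, 15/4)
obs 9: x=1 → posterior Beta(48/5, 15/4)
obs 10: x=0 → posterior Beta(48/5, 19/4)

95/287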